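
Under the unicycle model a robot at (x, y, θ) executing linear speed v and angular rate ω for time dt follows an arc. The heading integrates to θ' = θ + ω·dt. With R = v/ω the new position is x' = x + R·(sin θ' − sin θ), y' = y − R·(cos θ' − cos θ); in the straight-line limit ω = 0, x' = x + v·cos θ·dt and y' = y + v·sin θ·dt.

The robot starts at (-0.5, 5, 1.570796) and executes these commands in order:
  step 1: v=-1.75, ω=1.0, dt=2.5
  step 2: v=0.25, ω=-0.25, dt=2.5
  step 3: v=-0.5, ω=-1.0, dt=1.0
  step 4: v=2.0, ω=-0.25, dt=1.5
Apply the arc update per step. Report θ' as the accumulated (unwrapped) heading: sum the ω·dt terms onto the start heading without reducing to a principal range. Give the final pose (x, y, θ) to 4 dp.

step 1: θ'=4.0708 (R=-1.7500) → pose (2.6520, 3.9527, 4.0708)
step 2: θ'=3.4458 (R=-1.0000) → pose (2.1504, 3.5971, 3.4458)
step 3: θ'=2.4458 (R=0.5000) → pose (2.6207, 3.5038, 2.4458)
step 4: θ'=2.0708 (R=-8.0000) → pose (0.7280, 5.8087, 2.0708)

(0.7280, 5.8087, 2.0708)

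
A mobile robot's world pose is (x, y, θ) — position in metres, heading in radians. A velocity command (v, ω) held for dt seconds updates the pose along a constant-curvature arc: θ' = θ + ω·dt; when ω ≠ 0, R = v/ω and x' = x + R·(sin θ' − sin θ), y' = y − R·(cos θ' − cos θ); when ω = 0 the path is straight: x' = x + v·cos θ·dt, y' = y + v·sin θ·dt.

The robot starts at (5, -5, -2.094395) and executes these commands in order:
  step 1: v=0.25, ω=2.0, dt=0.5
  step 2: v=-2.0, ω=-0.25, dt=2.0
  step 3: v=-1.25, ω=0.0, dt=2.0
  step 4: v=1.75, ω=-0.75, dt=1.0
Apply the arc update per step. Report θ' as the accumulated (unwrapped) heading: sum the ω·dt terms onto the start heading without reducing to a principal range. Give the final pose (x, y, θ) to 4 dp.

(3.5042, -0.3383, -2.3444)

step 1: θ'=-1.0944 (R=0.1250) → pose (4.9972, -5.1198, -1.0944)
step 2: θ'=-1.5944 (R=8.0000) → pose (4.1086, -1.2624, -1.5944)
step 3: θ'=-1.5944 (straight) → pose (4.1676, 1.2369, -1.5944)
step 4: θ'=-2.3444 (R=-2.3333) → pose (3.5042, -0.3383, -2.3444)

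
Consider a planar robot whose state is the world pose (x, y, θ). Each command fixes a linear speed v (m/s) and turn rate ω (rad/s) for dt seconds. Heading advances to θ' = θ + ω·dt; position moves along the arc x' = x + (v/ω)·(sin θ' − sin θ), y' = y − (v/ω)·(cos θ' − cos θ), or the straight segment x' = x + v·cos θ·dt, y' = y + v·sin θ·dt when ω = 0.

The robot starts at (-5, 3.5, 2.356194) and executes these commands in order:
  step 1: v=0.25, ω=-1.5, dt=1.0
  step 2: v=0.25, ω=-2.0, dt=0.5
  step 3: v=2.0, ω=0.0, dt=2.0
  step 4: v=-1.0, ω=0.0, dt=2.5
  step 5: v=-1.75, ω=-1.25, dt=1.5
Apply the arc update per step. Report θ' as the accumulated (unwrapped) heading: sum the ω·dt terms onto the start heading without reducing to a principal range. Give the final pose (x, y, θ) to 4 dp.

step 1: θ'=0.8562 (R=-0.1667) → pose (-5.0080, 3.7271, 0.8562)
step 2: θ'=-0.1438 (R=-0.1250) → pose (-4.8957, 3.7689, -0.1438)
step 3: θ'=-0.1438 (straight) → pose (-0.9370, 3.1956, -0.1438)
step 4: θ'=-0.1438 (straight) → pose (-3.4112, 3.5539, -0.1438)
step 5: θ'=-2.0188 (R=1.4000) → pose (-4.4724, 5.5459, -2.0188)

(-4.4724, 5.5459, -2.0188)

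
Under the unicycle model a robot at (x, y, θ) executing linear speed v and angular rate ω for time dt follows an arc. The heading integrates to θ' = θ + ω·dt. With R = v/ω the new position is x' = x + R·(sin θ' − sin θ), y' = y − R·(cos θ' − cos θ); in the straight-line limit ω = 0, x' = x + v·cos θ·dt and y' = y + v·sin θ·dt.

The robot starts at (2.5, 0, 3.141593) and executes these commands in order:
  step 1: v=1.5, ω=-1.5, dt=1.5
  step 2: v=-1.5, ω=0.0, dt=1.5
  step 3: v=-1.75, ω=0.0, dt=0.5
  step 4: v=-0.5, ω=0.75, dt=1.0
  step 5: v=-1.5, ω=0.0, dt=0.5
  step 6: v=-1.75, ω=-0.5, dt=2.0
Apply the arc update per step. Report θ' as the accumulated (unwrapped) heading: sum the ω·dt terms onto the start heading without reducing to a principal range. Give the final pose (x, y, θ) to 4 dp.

(-1.7309, -5.0690, 0.6416)

step 1: θ'=0.8916 (R=-1.0000) → pose (1.7219, 1.6282, 0.8916)
step 2: θ'=0.8916 (straight) → pose (0.3085, -0.1225, 0.8916)
step 3: θ'=0.8916 (straight) → pose (-0.2411, -0.8033, 0.8916)
step 4: θ'=1.6416 (R=-0.6667) → pose (-0.3874, -1.2692, 1.6416)
step 5: θ'=1.6416 (straight) → pose (-0.3343, -2.0174, 1.6416)
step 6: θ'=0.6416 (R=3.5000) → pose (-1.7309, -5.0690, 0.6416)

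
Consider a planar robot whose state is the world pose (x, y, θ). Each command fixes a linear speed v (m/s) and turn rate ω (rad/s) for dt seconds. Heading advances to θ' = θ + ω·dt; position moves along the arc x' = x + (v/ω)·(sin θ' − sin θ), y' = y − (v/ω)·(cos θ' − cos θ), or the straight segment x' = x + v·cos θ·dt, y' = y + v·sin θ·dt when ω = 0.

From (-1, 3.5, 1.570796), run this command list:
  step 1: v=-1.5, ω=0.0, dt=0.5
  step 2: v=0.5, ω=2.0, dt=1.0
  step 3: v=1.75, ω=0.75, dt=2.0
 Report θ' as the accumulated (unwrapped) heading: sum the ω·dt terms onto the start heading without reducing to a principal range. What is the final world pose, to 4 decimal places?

(-2.5681, 0.0371, 5.0708)

step 1: θ'=1.5708 (straight) → pose (-1.0000, 2.7500, 1.5708)
step 2: θ'=3.5708 (R=0.2500) → pose (-1.3540, 2.9773, 3.5708)
step 3: θ'=5.0708 (R=2.3333) → pose (-2.5681, 0.0371, 5.0708)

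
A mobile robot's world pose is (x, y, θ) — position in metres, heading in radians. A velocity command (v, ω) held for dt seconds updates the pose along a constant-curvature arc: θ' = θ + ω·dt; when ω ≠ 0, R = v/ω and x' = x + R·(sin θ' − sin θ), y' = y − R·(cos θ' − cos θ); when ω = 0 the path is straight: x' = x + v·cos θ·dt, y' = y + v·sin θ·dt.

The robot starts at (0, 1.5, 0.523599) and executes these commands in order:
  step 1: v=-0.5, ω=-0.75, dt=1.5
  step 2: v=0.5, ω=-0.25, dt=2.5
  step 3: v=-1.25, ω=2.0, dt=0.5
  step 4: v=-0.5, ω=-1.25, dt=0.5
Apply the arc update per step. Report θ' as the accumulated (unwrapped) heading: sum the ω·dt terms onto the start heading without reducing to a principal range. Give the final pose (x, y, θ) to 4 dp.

step 1: θ'=-0.6014 (R=0.6667) → pose (-0.7105, 1.5277, -0.6014)
step 2: θ'=-1.2264 (R=-2.0000) → pose (0.0404, 0.5538, -1.2264)
step 3: θ'=-0.2264 (R=-0.6250) → pose (-0.4076, 0.9519, -0.2264)
step 4: θ'=-0.8514 (R=0.4000) → pose (-0.6187, 1.0781, -0.8514)

(-0.6187, 1.0781, -0.8514)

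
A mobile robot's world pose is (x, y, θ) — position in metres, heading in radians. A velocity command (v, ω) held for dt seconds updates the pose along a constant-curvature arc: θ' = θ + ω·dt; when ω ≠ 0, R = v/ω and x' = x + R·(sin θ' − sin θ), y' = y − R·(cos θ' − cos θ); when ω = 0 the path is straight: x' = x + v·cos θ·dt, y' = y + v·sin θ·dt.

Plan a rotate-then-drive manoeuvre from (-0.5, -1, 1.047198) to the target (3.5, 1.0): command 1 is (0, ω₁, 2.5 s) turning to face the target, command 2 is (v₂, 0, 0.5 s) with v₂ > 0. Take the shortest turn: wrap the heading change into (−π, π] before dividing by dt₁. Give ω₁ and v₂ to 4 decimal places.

heading to target = atan2(1−-1, 3.5−-0.5) = 0.4636
Δθ = wrap(0.4636 − 1.0472) = -0.5836; ω₁ = Δθ/dt₁ = -0.2334
distance = √((3.5−-0.5)² + (1−-1)²) = 4.4721; v₂ = distance/dt₂ = 8.9443

ω₁ = -0.2334, v₂ = 8.9443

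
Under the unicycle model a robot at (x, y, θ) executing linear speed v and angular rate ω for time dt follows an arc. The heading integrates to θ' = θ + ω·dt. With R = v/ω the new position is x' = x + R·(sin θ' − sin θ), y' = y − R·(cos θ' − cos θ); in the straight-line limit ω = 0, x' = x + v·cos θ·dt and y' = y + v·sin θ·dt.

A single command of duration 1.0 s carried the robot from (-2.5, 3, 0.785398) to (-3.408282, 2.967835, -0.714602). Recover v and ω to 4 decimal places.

v = -1.0000, ω = -1.5000

Δθ = -0.714602 − 0.785398 = -1.500000
ω = Δθ/dt = -1.500000/1.0 = -1.5000
R = Δx/(sin θ' − sin θ) = 0.6667
v = R·ω = 0.6667·-1.5000 = -1.0000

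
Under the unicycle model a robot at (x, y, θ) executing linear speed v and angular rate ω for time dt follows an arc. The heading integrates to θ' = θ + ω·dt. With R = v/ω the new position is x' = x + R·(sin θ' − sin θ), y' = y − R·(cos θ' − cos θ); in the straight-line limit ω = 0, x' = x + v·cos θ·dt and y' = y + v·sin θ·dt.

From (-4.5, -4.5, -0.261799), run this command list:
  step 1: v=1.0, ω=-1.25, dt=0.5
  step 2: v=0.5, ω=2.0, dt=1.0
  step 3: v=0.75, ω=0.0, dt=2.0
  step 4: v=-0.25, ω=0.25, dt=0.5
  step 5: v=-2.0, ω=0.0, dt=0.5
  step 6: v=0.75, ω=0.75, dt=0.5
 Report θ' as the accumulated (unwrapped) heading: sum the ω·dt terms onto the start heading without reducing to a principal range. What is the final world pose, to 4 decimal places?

(-3.3270, -4.0656, 1.6132)

step 1: θ'=-0.8868 (R=-0.8000) → pose (-4.0870, -4.7672, -0.8868)
step 2: θ'=1.1132 (R=0.2500) → pose (-3.6690, -4.7197, 1.1132)
step 3: θ'=1.1132 (straight) → pose (-3.0063, -3.3740, 1.1132)
step 4: θ'=1.2382 (R=-1.0000) → pose (-3.0544, -3.4893, 1.2382)
step 5: θ'=1.2382 (straight) → pose (-3.3809, -4.4345, 1.2382)
step 6: θ'=1.6132 (R=1.0000) → pose (-3.3270, -4.0656, 1.6132)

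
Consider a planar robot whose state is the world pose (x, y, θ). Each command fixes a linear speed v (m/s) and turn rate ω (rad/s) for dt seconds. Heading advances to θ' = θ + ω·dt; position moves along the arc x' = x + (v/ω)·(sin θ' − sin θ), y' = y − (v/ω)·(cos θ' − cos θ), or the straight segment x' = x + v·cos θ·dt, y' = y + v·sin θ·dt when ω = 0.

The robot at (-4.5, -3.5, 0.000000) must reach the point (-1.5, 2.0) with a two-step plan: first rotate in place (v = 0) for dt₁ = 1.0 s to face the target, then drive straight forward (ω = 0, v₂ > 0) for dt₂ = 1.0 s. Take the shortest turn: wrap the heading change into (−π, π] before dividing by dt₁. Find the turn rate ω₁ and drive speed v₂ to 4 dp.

ω₁ = 1.0714, v₂ = 6.2650

heading to target = atan2(2−-3.5, -1.5−-4.5) = 1.0714
Δθ = wrap(1.0714 − 0.0000) = 1.0714; ω₁ = Δθ/dt₁ = 1.0714
distance = √((-1.5−-4.5)² + (2−-3.5)²) = 6.2650; v₂ = distance/dt₂ = 6.2650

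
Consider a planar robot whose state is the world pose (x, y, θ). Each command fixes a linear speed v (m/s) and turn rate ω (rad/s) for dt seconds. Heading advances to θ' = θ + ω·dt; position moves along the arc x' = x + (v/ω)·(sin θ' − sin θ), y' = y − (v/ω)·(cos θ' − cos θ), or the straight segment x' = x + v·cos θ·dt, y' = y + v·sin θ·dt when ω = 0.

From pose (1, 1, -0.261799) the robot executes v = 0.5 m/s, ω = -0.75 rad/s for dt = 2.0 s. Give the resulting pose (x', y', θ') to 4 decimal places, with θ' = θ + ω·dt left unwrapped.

(1.4820, 0.2295, -1.7618)

θ' = -0.2618 + -0.75·2.0 = -1.7618
R = v/ω = 0.5/-0.75 = -0.6667
x' = 1 + -0.6667·(sin -1.7618 − sin -0.2618) = 1.4820
y' = 1 − -0.6667·(cos -1.7618 − cos -0.2618) = 0.2295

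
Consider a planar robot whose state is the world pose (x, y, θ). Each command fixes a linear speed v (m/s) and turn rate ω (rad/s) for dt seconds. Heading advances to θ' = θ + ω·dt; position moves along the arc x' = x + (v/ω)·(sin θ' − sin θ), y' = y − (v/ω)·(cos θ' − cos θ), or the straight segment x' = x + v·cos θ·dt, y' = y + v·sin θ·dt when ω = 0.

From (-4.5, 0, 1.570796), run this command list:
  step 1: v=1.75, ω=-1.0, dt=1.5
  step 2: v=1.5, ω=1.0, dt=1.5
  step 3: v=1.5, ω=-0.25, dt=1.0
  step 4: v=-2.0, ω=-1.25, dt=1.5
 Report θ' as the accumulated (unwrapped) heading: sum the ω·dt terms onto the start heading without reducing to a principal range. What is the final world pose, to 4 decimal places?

(-3.6857, 3.7616, -0.5542)

step 1: θ'=0.0708 (R=-1.7500) → pose (-2.8738, 1.7456, 0.0708)
step 2: θ'=1.5708 (R=1.5000) → pose (-1.4799, 3.2419, 1.5708)
step 3: θ'=1.3208 (R=-6.0000) → pose (-1.2934, 4.7263, 1.3208)
step 4: θ'=-0.5542 (R=1.6000) → pose (-3.6857, 3.7616, -0.5542)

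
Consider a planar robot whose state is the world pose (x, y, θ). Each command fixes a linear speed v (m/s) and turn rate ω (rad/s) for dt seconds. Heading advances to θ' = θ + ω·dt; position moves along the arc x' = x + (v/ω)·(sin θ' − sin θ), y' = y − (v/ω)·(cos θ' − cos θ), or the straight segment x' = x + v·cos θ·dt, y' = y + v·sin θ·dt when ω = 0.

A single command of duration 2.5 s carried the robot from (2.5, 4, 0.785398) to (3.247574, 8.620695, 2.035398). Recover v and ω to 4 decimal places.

Δθ = 2.035398 − 0.785398 = 1.250000
ω = Δθ/dt = 1.250000/2.5 = 0.5000
R = −Δy/(cos θ' − cos θ) = 4.0000
v = R·ω = 4.0000·0.5000 = 2.0000

v = 2.0000, ω = 0.5000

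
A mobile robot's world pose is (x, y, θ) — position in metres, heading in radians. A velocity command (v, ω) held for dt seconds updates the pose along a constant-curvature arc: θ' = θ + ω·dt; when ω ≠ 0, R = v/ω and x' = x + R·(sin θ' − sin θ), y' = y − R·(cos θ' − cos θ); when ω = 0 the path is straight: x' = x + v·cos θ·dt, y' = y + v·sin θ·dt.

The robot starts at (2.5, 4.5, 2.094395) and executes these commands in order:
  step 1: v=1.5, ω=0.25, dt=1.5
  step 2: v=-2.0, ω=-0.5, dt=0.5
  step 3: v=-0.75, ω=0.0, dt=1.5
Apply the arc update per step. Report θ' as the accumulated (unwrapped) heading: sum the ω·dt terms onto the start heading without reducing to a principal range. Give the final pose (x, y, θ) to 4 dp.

(2.4166, 4.5846, 2.2194)

step 1: θ'=2.4694 (R=6.0000) → pose (1.0401, 6.1947, 2.4694)
step 2: θ'=2.2194 (R=4.0000) → pose (1.7370, 5.4812, 2.2194)
step 3: θ'=2.2194 (straight) → pose (2.4166, 4.5846, 2.2194)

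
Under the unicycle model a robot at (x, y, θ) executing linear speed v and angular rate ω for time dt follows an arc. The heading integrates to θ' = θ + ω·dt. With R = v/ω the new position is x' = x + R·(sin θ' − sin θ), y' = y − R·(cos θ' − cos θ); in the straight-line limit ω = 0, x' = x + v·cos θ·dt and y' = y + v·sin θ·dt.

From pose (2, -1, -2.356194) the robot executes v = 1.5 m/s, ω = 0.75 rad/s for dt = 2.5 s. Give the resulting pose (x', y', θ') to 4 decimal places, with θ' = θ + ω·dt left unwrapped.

(2.4885, -4.1871, -0.4812)

θ' = -2.3562 + 0.75·2.5 = -0.4812
R = v/ω = 1.5/0.75 = 2.0000
x' = 2 + 2.0000·(sin -0.4812 − sin -2.3562) = 2.4885
y' = -1 − 2.0000·(cos -0.4812 − cos -2.3562) = -4.1871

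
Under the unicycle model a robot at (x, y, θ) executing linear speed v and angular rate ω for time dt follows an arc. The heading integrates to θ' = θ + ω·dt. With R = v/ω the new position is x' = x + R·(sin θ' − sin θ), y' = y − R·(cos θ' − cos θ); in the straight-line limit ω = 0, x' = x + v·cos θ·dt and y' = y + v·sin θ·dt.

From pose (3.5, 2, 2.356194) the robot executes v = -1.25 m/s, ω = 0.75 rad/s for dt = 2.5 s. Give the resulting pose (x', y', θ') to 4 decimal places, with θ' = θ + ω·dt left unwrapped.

(6.1559, 2.4071, 4.2312)

θ' = 2.3562 + 0.75·2.5 = 4.2312
R = v/ω = -1.25/0.75 = -1.6667
x' = 3.5 + -1.6667·(sin 4.2312 − sin 2.3562) = 6.1559
y' = 2 − -1.6667·(cos 4.2312 − cos 2.3562) = 2.4071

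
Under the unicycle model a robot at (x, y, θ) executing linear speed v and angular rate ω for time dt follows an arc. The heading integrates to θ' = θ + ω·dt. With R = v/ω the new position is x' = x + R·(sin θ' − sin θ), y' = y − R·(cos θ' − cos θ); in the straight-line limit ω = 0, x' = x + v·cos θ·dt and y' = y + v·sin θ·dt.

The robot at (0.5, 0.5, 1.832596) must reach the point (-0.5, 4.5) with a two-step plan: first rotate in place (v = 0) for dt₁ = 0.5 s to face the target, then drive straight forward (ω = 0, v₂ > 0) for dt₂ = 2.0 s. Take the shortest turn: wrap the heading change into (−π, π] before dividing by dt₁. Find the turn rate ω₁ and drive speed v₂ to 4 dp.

heading to target = atan2(4.5−0.5, -0.5−0.5) = 1.8158
Δθ = wrap(1.8158 − 1.8326) = -0.0168; ω₁ = Δθ/dt₁ = -0.0336
distance = √((-0.5−0.5)² + (4.5−0.5)²) = 4.1231; v₂ = distance/dt₂ = 2.0616

ω₁ = -0.0336, v₂ = 2.0616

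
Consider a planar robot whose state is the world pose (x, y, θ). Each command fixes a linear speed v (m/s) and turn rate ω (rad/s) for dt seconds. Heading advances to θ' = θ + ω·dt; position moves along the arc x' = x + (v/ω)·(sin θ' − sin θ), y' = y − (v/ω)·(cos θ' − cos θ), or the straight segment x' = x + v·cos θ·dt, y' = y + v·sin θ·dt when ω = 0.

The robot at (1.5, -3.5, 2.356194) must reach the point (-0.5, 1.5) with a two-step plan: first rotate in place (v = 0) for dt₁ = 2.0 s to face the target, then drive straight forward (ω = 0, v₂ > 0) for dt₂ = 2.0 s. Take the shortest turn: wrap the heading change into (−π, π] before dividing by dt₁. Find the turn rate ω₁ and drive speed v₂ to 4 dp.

heading to target = atan2(1.5−-3.5, -0.5−1.5) = 1.9513
Δθ = wrap(1.9513 − 2.3562) = -0.4049; ω₁ = Δθ/dt₁ = -0.2024
distance = √((-0.5−1.5)² + (1.5−-3.5)²) = 5.3852; v₂ = distance/dt₂ = 2.6926

ω₁ = -0.2024, v₂ = 2.6926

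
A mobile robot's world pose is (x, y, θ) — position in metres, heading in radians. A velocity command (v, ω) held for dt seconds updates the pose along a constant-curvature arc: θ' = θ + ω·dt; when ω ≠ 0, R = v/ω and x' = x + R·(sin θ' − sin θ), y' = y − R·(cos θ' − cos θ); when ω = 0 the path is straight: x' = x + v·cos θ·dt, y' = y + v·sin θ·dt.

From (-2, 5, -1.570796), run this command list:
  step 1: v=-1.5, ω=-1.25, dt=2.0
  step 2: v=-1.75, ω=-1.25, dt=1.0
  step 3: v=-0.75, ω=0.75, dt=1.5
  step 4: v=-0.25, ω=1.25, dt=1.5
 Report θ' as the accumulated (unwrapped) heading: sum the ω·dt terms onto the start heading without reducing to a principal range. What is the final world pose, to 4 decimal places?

(0.4598, 2.9771, -2.3208)

step 1: θ'=-4.0708 (R=1.2000) → pose (0.1614, 5.7182, -4.0708)
step 2: θ'=-5.3208 (R=1.4000) → pose (0.1886, 4.0801, -5.3208)
step 3: θ'=-4.1958 (R=-1.0000) → pose (0.1396, 3.0146, -4.1958)
step 4: θ'=-2.3208 (R=-0.2000) → pose (0.4598, 2.9771, -2.3208)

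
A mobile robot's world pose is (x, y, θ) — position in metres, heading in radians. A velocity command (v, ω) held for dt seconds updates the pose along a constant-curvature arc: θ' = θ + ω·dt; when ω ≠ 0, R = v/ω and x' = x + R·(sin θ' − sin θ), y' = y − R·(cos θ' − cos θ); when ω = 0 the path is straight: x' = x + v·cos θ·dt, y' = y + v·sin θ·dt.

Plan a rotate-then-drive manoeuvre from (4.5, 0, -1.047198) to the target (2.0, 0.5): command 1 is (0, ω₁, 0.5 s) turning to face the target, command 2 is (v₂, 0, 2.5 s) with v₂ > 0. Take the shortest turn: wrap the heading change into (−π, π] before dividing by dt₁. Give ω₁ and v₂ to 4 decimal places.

heading to target = atan2(0.5−0, 2−4.5) = 2.9442
Δθ = wrap(2.9442 − -1.0472) = -2.2918; ω₁ = Δθ/dt₁ = -4.5836
distance = √((2−4.5)² + (0.5−0)²) = 2.5495; v₂ = distance/dt₂ = 1.0198

ω₁ = -4.5836, v₂ = 1.0198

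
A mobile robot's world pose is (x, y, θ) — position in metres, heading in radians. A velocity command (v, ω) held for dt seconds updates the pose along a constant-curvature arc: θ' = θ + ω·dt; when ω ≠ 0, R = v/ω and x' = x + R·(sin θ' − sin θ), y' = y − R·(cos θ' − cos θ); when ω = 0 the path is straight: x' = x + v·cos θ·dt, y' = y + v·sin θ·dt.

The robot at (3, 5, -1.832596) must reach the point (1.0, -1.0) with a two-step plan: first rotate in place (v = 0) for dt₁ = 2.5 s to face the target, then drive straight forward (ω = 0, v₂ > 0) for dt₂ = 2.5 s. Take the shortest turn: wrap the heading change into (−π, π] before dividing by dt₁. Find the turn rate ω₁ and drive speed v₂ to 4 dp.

heading to target = atan2(-1−5, 1−3) = -1.8925
Δθ = wrap(-1.8925 − -1.8326) = -0.0600; ω₁ = Δθ/dt₁ = -0.0240
distance = √((1−3)² + (-1−5)²) = 6.3246; v₂ = distance/dt₂ = 2.5298

ω₁ = -0.0240, v₂ = 2.5298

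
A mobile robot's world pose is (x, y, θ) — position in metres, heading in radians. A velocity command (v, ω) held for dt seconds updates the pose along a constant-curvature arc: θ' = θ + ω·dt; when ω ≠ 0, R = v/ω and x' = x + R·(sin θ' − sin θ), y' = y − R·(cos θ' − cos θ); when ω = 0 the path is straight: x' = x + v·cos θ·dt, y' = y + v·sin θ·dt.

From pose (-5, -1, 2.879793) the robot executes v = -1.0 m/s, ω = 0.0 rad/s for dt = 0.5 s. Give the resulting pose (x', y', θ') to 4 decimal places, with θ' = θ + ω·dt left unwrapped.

θ' = 2.8798 + 0.0·0.5 = 2.8798
ω = 0 → straight: x' = -5 + -1.0·cos(2.8798)·0.5 = -4.5170
y' = -1 + -1.0·sin(2.8798)·0.5 = -1.1294

(-4.5170, -1.1294, 2.8798)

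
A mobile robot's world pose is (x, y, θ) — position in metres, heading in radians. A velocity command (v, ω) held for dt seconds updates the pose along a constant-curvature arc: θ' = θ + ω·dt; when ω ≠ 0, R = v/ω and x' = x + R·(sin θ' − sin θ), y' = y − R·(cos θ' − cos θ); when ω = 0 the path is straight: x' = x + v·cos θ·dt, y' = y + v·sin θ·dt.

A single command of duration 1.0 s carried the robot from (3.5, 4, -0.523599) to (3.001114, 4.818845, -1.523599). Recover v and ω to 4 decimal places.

v = -1.0000, ω = -1.0000

Δθ = -1.523599 − -0.523599 = -1.000000
ω = Δθ/dt = -1.000000/1.0 = -1.0000
R = −Δy/(cos θ' − cos θ) = 1.0000
v = R·ω = 1.0000·-1.0000 = -1.0000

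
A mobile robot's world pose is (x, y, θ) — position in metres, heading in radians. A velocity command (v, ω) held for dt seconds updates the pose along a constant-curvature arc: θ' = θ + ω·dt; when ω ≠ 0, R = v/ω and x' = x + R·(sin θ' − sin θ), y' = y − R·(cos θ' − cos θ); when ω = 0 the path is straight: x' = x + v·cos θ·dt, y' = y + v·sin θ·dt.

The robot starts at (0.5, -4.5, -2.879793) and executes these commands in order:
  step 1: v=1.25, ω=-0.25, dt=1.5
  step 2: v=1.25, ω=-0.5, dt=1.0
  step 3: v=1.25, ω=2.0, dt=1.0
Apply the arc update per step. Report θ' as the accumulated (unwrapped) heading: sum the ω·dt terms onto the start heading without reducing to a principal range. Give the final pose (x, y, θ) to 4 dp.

(-3.4893, -4.5957, -1.7548)

step 1: θ'=-3.2548 (R=-5.0000) → pose (-1.3589, -4.6384, -3.2548)
step 2: θ'=-3.7548 (R=-2.5000) → pose (-2.5152, -4.1989, -3.7548)
step 3: θ'=-1.7548 (R=0.6250) → pose (-3.4893, -4.5957, -1.7548)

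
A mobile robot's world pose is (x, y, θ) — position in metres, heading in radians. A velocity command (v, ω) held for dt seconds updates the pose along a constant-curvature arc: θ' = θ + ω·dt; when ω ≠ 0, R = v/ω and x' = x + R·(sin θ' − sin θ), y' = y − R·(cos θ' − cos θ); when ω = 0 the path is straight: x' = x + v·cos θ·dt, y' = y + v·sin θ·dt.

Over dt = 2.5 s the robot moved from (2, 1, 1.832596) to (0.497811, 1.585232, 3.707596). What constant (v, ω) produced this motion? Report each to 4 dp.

Δθ = 3.707596 − 1.832596 = 1.875000
ω = Δθ/dt = 1.875000/2.5 = 0.7500
R = Δx/(sin θ' − sin θ) = 1.0000
v = R·ω = 1.0000·0.7500 = 0.7500

v = 0.7500, ω = 0.7500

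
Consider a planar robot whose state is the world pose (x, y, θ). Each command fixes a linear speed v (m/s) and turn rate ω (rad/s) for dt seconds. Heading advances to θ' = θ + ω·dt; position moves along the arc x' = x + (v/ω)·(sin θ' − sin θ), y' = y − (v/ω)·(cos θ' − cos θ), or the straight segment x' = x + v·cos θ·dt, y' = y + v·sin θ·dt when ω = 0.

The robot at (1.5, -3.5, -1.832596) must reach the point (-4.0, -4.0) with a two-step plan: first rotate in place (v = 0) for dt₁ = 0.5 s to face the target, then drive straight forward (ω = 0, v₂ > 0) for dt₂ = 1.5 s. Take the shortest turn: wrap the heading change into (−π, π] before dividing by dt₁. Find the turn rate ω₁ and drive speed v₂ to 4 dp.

heading to target = atan2(-4−-3.5, -4−1.5) = -3.0509
Δθ = wrap(-3.0509 − -1.8326) = -1.2183; ω₁ = Δθ/dt₁ = -2.4367
distance = √((-4−1.5)² + (-4−-3.5)²) = 5.5227; v₂ = distance/dt₂ = 3.6818

ω₁ = -2.4367, v₂ = 3.6818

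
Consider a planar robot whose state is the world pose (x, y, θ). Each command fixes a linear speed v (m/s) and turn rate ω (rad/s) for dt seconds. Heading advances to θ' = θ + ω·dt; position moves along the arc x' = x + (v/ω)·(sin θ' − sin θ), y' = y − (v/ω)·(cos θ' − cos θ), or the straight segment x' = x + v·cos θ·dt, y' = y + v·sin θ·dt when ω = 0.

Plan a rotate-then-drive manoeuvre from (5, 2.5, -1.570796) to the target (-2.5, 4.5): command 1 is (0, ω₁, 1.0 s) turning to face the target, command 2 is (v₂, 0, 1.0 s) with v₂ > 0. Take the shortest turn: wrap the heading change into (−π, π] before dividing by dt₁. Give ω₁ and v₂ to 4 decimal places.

ω₁ = -1.8314, v₂ = 7.7621

heading to target = atan2(4.5−2.5, -2.5−5) = 2.8810
Δθ = wrap(2.8810 − -1.5708) = -1.8314; ω₁ = Δθ/dt₁ = -1.8314
distance = √((-2.5−5)² + (4.5−2.5)²) = 7.7621; v₂ = distance/dt₂ = 7.7621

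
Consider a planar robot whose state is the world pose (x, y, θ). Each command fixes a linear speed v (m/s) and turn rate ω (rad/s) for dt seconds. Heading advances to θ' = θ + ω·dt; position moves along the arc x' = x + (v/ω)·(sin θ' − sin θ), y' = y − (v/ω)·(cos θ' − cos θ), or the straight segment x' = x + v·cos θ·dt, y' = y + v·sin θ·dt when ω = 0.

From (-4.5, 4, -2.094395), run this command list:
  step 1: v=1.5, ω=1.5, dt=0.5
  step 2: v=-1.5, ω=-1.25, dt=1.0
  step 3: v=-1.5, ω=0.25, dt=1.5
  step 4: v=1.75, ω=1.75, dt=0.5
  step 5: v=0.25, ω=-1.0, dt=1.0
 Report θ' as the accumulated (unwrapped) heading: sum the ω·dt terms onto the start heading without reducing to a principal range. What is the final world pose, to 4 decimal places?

(-2.6459, 5.0098, -2.3444)

step 1: θ'=-1.3444 (R=1.0000) → pose (-4.6085, 3.2755, -1.3444)
step 2: θ'=-2.5944 (R=1.2000) → pose (-4.0634, 4.5697, -2.5944)
step 3: θ'=-2.2194 (R=-6.0000) → pose (-2.4036, 6.0692, -2.2194)
step 4: θ'=-1.3444 (R=1.0000) → pose (-2.5812, 5.2406, -1.3444)
step 5: θ'=-2.3444 (R=-0.2500) → pose (-2.6459, 5.0098, -2.3444)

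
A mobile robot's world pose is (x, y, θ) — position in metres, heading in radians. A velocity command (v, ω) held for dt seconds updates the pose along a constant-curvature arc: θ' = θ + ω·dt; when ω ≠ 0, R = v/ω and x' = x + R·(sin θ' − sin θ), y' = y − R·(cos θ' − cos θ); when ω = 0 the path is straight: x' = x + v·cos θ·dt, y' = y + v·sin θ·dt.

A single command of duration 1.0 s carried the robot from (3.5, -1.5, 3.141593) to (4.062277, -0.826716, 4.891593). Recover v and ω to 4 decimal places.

v = -1.0000, ω = 1.7500

Δθ = 4.891593 − 3.141593 = 1.750000
ω = Δθ/dt = 1.750000/1.0 = 1.7500
R = −Δy/(cos θ' − cos θ) = -0.5714
v = R·ω = -0.5714·1.7500 = -1.0000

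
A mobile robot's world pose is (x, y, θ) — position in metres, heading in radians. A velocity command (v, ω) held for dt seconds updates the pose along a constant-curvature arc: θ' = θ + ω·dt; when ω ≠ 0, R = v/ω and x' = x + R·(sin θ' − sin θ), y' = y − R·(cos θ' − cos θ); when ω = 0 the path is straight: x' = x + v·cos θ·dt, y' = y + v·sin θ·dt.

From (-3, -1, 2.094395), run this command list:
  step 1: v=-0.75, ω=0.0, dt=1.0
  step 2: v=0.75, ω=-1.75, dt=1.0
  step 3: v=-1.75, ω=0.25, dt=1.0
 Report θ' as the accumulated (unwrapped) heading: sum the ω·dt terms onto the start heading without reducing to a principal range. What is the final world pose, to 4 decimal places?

(-3.9552, -1.8214, 0.5944)

step 1: θ'=2.0944 (straight) → pose (-2.6250, -1.6495, 2.0944)
step 2: θ'=0.3444 (R=-0.4286) → pose (-2.3985, -1.0318, 0.3444)
step 3: θ'=0.5944 (R=-7.0000) → pose (-3.9552, -1.8214, 0.5944)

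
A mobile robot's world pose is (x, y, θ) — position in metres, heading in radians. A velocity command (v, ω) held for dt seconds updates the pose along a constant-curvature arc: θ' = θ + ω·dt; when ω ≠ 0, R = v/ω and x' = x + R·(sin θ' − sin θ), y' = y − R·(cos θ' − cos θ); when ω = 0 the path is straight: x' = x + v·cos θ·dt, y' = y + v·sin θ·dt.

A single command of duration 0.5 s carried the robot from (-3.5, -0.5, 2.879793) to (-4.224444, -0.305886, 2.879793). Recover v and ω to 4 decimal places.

v = 1.5000, ω = 0.0000

Δθ = 2.879793 − 2.879793 = 0.000000
ω = Δθ/dt = 0.000000/0.5 = 0.0000
ω = 0 → v = (Δx·cos θ + Δy·sin θ)/dt = 1.5000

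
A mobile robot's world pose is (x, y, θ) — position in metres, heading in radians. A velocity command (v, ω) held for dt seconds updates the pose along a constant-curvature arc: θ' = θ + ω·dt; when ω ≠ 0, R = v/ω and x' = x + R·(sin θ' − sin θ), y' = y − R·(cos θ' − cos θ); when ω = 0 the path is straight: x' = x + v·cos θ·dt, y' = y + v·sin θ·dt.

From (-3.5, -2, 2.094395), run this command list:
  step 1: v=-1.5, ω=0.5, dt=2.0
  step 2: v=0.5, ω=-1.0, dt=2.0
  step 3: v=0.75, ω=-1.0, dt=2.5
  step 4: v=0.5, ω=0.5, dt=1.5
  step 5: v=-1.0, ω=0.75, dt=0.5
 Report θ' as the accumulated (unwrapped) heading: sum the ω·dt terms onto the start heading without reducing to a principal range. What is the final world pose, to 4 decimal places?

step 1: θ'=3.0944 (R=-3.0000) → pose (-1.0435, -3.4967, 3.0944)
step 2: θ'=1.0944 (R=-0.5000) → pose (-1.4642, -2.7679, 1.0944)
step 3: θ'=-1.4056 (R=-0.7500) → pose (-0.0579, -2.9885, -1.4056)
step 4: θ'=-0.6556 (R=1.0000) → pose (0.3188, -3.6168, -0.6556)
step 5: θ'=-0.2806 (R=-1.3333) → pose (-0.1248, -3.3925, -0.2806)

(-0.1248, -3.3925, -0.2806)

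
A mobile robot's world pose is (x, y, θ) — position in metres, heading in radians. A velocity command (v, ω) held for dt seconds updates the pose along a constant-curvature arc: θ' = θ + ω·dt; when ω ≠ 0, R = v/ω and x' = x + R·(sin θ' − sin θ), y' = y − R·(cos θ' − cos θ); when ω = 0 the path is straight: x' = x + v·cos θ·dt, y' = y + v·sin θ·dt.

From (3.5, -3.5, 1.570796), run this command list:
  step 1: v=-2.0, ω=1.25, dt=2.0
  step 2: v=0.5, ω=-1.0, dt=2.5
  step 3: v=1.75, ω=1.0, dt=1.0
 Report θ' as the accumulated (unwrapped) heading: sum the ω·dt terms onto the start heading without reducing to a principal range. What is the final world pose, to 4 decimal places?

step 1: θ'=4.0708 (R=-1.6000) → pose (6.3818, -4.4576, 4.0708)
step 2: θ'=1.5708 (R=-0.5000) → pose (5.4813, -4.1583, 1.5708)
step 3: θ'=2.5708 (R=1.7500) → pose (4.6768, -2.6857, 2.5708)

(4.6768, -2.6857, 2.5708)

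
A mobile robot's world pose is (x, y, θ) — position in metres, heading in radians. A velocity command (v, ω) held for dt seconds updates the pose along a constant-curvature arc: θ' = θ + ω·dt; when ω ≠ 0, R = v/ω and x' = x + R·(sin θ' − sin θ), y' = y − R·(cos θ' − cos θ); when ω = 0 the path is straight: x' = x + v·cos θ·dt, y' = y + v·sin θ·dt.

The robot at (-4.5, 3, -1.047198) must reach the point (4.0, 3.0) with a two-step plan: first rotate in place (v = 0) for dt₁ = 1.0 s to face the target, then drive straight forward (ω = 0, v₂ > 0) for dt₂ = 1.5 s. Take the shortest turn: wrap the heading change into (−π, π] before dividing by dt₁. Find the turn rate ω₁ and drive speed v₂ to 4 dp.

heading to target = atan2(3−3, 4−-4.5) = 0.0000
Δθ = wrap(0.0000 − -1.0472) = 1.0472; ω₁ = Δθ/dt₁ = 1.0472
distance = √((4−-4.5)² + (3−3)²) = 8.5000; v₂ = distance/dt₂ = 5.6667

ω₁ = 1.0472, v₂ = 5.6667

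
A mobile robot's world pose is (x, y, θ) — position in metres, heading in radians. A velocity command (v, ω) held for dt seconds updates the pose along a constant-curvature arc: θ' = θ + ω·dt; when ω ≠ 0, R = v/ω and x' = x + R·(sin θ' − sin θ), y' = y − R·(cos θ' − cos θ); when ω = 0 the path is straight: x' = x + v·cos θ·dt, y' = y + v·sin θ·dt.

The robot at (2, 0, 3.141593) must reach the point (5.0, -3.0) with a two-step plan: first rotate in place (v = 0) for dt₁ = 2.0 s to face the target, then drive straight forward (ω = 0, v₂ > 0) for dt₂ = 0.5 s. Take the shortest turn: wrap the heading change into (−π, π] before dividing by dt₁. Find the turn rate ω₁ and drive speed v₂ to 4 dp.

ω₁ = 1.1781, v₂ = 8.4853

heading to target = atan2(-3−0, 5−2) = -0.7854
Δθ = wrap(-0.7854 − 3.1416) = 2.3562; ω₁ = Δθ/dt₁ = 1.1781
distance = √((5−2)² + (-3−0)²) = 4.2426; v₂ = distance/dt₂ = 8.4853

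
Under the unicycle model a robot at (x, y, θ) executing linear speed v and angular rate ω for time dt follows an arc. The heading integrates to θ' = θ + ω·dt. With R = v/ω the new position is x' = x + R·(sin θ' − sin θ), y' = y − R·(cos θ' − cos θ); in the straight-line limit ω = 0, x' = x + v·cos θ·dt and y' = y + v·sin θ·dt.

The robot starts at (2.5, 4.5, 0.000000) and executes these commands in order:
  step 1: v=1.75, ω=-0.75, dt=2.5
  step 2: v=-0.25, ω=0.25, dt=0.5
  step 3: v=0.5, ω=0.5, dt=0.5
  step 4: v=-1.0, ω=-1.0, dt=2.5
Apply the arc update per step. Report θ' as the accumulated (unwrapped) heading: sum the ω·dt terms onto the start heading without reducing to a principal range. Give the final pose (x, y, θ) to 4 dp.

(6.4969, 2.0644, -4.0000)

step 1: θ'=-1.8750 (R=-2.3333) → pose (4.7262, 1.4678, -1.8750)
step 2: θ'=-1.7500 (R=-1.0000) → pose (4.7561, 1.5890, -1.7500)
step 3: θ'=-1.5000 (R=1.0000) → pose (4.7426, 1.3401, -1.5000)
step 4: θ'=-4.0000 (R=1.0000) → pose (6.4969, 2.0644, -4.0000)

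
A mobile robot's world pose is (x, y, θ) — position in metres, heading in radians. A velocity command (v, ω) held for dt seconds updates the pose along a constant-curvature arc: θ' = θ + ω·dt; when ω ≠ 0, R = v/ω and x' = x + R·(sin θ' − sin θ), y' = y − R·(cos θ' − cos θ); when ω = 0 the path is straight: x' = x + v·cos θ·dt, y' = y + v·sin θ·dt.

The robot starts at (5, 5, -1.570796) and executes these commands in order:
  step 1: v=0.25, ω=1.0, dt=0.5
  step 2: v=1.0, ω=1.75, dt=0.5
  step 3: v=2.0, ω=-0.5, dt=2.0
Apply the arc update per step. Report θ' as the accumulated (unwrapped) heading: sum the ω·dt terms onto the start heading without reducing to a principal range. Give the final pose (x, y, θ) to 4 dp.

(8.3648, 2.1351, -1.1958)

step 1: θ'=-1.0708 (R=0.2500) → pose (5.0306, 4.8801, -1.0708)
step 2: θ'=-0.1958 (R=0.5714) → pose (5.4209, 4.5936, -0.1958)
step 3: θ'=-1.1958 (R=-4.0000) → pose (8.3648, 2.1351, -1.1958)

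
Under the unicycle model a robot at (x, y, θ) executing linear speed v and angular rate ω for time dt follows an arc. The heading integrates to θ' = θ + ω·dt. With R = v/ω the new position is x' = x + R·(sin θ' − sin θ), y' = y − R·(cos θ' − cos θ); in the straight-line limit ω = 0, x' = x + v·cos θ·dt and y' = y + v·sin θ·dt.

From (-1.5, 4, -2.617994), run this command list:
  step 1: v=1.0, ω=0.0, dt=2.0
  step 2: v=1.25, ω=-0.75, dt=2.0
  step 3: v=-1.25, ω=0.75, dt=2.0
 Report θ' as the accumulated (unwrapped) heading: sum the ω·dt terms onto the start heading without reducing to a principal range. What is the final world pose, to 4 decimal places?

step 1: θ'=-2.6180 (straight) → pose (-3.2321, 3.0000, -2.6180)
step 2: θ'=-4.1180 (R=-1.6667) → pose (-5.4462, 3.5100, -4.1180)
step 3: θ'=-2.6180 (R=-1.6667) → pose (-3.2321, 3.0000, -2.6180)

(-3.2321, 3.0000, -2.6180)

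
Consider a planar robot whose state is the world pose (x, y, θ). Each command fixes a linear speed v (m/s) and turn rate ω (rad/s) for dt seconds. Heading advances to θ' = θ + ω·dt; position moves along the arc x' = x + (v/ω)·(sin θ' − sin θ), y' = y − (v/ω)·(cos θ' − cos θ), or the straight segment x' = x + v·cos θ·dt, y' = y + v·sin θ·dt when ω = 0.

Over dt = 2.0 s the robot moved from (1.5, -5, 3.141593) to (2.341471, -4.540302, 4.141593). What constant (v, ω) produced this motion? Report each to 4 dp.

Δθ = 4.141593 − 3.141593 = 1.000000
ω = Δθ/dt = 1.000000/2.0 = 0.5000
R = Δx/(sin θ' − sin θ) = -1.0000
v = R·ω = -1.0000·0.5000 = -0.5000

v = -0.5000, ω = 0.5000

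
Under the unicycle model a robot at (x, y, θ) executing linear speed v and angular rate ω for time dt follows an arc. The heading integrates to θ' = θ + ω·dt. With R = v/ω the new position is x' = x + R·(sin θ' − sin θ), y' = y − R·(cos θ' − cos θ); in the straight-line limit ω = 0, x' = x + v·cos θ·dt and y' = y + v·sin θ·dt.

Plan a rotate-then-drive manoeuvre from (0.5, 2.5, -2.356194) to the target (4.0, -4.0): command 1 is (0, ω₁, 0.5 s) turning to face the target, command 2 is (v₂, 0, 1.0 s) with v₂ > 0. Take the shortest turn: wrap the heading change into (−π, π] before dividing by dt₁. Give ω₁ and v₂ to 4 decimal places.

heading to target = atan2(-4−2.5, 4−0.5) = -1.0769
Δθ = wrap(-1.0769 − -2.3562) = 1.2793; ω₁ = Δθ/dt₁ = 2.5587
distance = √((4−0.5)² + (-4−2.5)²) = 7.3824; v₂ = distance/dt₂ = 7.3824

ω₁ = 2.5587, v₂ = 7.3824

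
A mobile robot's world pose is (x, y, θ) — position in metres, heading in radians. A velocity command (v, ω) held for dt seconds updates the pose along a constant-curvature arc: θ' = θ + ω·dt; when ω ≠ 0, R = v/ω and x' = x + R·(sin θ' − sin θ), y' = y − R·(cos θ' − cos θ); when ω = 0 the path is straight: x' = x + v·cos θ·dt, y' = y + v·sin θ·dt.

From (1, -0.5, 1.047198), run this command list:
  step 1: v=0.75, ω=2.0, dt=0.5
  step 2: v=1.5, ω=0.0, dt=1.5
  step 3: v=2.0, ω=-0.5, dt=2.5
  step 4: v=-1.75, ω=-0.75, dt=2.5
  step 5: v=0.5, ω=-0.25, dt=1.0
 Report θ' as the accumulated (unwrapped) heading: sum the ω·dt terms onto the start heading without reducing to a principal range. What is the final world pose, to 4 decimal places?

step 1: θ'=2.0472 (R=0.3750) → pose (1.0085, -0.1405, 2.0472)
step 2: θ'=2.0472 (straight) → pose (-0.0233, 1.8589, 2.0472)
step 3: θ'=0.7972 (R=-4.0000) → pose (0.6697, 6.4881, 0.7972)
step 4: θ'=-1.0778 (R=2.3333) → pose (-3.0551, 7.0142, -1.0778)
step 5: θ'=-1.3278 (R=-2.0000) → pose (-2.8757, 6.5489, -1.3278)

(-2.8757, 6.5489, -1.3278)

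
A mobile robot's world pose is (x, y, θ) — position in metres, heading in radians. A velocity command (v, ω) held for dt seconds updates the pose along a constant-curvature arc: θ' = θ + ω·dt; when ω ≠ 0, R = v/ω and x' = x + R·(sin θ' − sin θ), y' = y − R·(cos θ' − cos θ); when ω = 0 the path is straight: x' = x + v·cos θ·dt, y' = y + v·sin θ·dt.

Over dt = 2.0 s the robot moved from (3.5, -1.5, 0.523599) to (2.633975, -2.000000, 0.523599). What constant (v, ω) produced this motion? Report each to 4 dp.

v = -0.5000, ω = 0.0000

Δθ = 0.523599 − 0.523599 = 0.000000
ω = Δθ/dt = 0.000000/2.0 = 0.0000
ω = 0 → v = (Δx·cos θ + Δy·sin θ)/dt = -0.5000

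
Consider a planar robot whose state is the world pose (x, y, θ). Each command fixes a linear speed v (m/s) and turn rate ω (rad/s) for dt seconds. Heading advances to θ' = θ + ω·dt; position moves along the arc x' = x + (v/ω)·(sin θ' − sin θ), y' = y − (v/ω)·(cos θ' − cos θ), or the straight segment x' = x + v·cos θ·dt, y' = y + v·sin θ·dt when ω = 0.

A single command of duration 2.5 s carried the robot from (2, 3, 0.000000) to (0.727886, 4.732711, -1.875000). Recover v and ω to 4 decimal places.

v = -1.0000, ω = -0.7500

Δθ = -1.875000 − 0.000000 = -1.875000
ω = Δθ/dt = -1.875000/2.5 = -0.7500
R = −Δy/(cos θ' − cos θ) = 1.3333
v = R·ω = 1.3333·-0.7500 = -1.0000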